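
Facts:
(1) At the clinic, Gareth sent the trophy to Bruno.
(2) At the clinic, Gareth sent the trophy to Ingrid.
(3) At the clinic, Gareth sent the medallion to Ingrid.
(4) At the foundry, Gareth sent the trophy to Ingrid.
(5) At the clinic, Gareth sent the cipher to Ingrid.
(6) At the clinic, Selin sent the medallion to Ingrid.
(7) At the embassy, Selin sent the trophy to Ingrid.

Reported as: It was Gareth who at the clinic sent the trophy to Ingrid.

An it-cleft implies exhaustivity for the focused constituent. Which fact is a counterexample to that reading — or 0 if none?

The cleft puts "Gareth" in focus and presupposes the open proposition with thing = the trophy, recipient = Ingrid, setting = at the clinic.
The exhaustive reading says no other agent fits that background.
No listed fact matches the background with a different agent. Exhaustivity holds.

0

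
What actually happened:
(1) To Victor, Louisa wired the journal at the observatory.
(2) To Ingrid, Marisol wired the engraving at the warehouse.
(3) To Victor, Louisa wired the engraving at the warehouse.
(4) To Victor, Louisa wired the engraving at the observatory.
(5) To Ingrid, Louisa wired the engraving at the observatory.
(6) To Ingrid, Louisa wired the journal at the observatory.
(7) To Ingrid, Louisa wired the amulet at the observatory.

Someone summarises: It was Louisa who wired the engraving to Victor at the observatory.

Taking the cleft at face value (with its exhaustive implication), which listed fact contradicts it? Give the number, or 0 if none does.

0

The cleft puts "Louisa" in focus and presupposes the open proposition with same thing, recipient, setting (the engraving / Victor / at the observatory).
The exhaustive reading says no other agent fits that background.
Every other fact differs from the presupposition on some backgrounded slot, so none challenges the exhaustivity.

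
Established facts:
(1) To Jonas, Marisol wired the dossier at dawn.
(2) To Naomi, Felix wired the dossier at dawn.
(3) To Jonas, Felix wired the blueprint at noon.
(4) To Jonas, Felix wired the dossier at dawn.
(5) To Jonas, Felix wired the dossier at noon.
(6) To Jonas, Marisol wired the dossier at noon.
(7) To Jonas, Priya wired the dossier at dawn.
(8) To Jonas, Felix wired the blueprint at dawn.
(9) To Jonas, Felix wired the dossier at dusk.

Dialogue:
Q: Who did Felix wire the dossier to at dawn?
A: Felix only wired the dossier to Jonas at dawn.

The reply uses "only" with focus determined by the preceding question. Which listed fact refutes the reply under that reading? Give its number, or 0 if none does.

The question "Who did ... to ...?" targets the recipient, so in the reply the focus falls on "Jonas".
"Only" then excludes alternative recipients while the background — agent = Felix, thing = the dossier, setting = at dawn — is held fixed.
Fact (2) keeps agent = Felix, thing = the dossier, setting = at dawn but has recipient = Naomi; that refutes the reply.
(Fact (5) would refute a reading with focus on the setting — but that is not what the question asks.)

2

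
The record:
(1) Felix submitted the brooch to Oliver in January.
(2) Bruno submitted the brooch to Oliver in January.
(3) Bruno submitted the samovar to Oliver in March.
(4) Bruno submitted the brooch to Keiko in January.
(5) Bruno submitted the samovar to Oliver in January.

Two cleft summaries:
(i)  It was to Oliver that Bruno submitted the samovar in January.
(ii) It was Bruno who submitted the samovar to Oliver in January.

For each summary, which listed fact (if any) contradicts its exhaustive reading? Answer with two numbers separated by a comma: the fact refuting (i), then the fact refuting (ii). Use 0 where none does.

Summary (i) focuses "Oliver" (the recipient); background same agent, thing, setting (Bruno / the samovar / in January). No fact matches that background with a different recipient, so 0.
Summary (ii) focuses "Bruno" (the agent); background same thing, recipient, setting (the samovar / Oliver / in January). No fact matches that background with a different agent, so 0.

0, 0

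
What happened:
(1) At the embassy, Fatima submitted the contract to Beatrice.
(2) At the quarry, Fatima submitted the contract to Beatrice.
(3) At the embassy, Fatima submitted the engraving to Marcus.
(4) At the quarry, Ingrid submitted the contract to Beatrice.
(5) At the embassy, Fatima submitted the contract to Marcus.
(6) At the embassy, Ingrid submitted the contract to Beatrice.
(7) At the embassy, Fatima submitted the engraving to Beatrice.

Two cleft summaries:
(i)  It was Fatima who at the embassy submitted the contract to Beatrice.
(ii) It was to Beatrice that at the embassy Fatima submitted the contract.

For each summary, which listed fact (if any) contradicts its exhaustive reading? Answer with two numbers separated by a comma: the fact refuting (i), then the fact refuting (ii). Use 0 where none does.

Summary (i) focuses "Fatima" (the agent); background the contract as thing and Beatrice as recipient and at the embassy as setting. Fact (6) matches that background with agent = Ingrid — refutes (i).
Summary (ii) focuses "Beatrice" (the recipient); background Fatima as agent and the contract as thing and at the embassy as setting. Fact (5) matches that background with recipient = Marcus — refutes (ii).

6, 5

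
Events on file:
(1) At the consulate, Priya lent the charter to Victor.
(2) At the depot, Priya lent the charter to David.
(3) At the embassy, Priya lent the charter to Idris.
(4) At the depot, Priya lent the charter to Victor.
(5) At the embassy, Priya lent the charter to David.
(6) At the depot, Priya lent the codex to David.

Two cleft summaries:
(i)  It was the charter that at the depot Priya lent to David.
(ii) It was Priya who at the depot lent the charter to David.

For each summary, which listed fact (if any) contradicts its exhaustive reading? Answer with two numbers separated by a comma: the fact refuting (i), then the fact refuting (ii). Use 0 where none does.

6, 0

Summary (i) focuses "the charter" (the thing); background Priya as agent and David as recipient and at the depot as setting. Fact (6) matches that background with thing = the codex — refutes (i).
Summary (ii) focuses "Priya" (the agent); background the charter as thing and David as recipient and at the depot as setting. No fact matches that background with a different agent, so 0.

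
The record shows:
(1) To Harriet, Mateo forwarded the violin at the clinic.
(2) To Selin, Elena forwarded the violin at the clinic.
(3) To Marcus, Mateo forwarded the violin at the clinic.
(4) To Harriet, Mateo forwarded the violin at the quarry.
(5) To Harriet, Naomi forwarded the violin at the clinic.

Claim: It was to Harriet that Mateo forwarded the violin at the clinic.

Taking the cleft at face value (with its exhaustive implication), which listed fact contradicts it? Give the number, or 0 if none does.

Focus of the cleft: "Harriet" (the recipient). Presupposed background: same agent, thing, setting (Mateo / the violin / at the clinic).
The exhaustive reading says no other recipient fits that background.
Fact (3) shares the background but with recipient = Marcus; exhaustivity is violated.

3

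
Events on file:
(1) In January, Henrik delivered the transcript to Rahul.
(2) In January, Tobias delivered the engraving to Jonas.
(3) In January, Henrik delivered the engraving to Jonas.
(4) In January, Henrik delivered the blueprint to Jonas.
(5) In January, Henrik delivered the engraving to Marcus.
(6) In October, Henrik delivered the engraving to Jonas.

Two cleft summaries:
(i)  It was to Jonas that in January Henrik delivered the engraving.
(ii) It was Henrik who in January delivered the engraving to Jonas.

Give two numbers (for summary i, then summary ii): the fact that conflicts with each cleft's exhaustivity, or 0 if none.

Summary (i) focuses "Jonas" (the recipient); background agent = Henrik, thing = the engraving, setting = in January. Fact (5) matches that background with recipient = Marcus — refutes (i).
Summary (ii) focuses "Henrik" (the agent); background thing = the engraving, recipient = Jonas, setting = in January. Fact (2) matches that background with agent = Tobias — refutes (ii).

5, 2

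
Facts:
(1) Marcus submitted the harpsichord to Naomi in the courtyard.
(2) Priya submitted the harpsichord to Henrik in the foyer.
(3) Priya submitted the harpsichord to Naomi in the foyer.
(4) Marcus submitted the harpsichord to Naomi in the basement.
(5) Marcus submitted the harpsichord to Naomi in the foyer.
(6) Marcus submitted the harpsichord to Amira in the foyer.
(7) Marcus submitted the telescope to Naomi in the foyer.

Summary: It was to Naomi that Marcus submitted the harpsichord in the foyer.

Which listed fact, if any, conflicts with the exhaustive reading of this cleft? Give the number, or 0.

6

Focus of the cleft: "Naomi" (the recipient). Presupposed background: agent = Marcus, thing = the harpsichord, setting = in the foyer.
The exhaustive reading says no other recipient fits that background.
Fact (6) shares the background but with recipient = Amira; exhaustivity is violated.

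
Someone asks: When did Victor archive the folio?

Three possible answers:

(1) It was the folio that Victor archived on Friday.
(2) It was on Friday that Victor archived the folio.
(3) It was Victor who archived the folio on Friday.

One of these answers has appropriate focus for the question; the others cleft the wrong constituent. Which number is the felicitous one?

The question word "when" targets the time.
Option (1) clefts "the folio" — the direct object, not what was asked.
Option (2) clefts "on Friday" — that matches what the question asks about.
Option (3) clefts "Victor" — the subject (agent), not what was asked.
So the congruent reply is (2).

2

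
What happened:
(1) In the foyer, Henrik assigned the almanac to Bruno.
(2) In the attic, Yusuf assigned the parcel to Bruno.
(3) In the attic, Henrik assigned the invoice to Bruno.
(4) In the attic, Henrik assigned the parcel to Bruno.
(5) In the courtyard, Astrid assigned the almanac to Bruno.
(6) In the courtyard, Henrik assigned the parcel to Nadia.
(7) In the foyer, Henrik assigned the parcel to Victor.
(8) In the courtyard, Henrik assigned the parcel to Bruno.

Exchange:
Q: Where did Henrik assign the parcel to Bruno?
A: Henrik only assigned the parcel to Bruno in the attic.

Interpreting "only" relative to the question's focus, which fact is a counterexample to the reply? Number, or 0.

The question "Where did ...?" targets the setting, so in the reply the focus falls on "in the attic".
So "only" ranges over settings; the rest (agent = Henrik, thing = the parcel, recipient = Bruno) is presupposed.
Fact (8) keeps agent = Henrik, thing = the parcel, recipient = Bruno but has setting = in the courtyard; that refutes the reply.
(Fact (3) would refute a reading with focus on the thing — but that is not what the question asks.)

8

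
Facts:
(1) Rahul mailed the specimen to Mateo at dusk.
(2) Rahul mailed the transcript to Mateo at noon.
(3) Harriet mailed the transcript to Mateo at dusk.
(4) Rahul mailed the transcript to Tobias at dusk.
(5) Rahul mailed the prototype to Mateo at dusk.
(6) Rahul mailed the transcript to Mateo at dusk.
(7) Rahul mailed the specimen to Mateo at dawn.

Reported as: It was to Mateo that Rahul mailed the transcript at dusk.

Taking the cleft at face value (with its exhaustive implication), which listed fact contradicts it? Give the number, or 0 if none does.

The cleft puts "Mateo" in focus and presupposes the open proposition with same agent, thing, setting (Rahul / the transcript / at dusk).
Exhaustivity: Mateo is the only recipient satisfying that background.
Fact (4) shares the background but with recipient = Tobias; exhaustivity is violated.

4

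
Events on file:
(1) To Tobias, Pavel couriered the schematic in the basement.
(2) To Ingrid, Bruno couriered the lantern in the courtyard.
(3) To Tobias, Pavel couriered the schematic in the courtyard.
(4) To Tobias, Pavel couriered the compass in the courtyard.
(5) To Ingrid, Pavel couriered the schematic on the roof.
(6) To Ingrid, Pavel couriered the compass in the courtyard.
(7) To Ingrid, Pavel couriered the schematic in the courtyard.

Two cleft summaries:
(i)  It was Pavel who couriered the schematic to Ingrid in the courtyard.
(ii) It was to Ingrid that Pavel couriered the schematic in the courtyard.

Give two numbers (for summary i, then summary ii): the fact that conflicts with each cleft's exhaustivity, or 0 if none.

(i): focus "Pavel". No fact shares same thing, recipient, setting (the schematic / Ingrid / in the courtyard) with a different agent. 0.
(ii): focus "Ingrid". Looking for same agent, thing, setting (Pavel / the schematic / in the courtyard) with some other recipient — fact (3) has Tobias there. Refuted.

0, 3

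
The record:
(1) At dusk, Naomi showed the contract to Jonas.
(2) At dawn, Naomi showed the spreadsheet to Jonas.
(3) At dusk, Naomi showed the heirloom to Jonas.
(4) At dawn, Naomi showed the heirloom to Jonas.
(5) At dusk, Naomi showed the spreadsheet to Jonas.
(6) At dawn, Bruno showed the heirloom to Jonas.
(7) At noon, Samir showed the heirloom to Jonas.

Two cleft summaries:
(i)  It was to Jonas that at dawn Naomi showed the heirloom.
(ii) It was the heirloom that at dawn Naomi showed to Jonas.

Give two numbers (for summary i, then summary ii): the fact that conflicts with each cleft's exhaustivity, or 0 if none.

0, 2

Summary (i) focuses "Jonas" (the recipient); background same agent, thing, setting (Naomi / the heirloom / at dawn). No fact matches that background with a different recipient, so 0.
Summary (ii) focuses "the heirloom" (the thing); background same agent, recipient, setting (Naomi / Jonas / at dawn). Fact (2) matches that background with thing = the spreadsheet — refutes (ii).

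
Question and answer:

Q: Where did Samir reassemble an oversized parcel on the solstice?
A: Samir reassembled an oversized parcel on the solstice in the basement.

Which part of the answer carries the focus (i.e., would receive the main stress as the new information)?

The wh-word "where" asks about the location.
In the answer, "Samir", "an oversized parcel" and "on the solstice" are given — repeated from the question.
The constituent filling the location gap is "in the basement"; that is the focus and would carry nuclear stress.

in the basement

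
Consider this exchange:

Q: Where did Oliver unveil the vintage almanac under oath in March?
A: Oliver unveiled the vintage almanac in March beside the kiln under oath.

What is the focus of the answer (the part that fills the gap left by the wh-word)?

The wh-word "where" asks about the location.
In the answer, "Oliver", "the vintage almanac", "in March" and "under oath" are given — repeated from the question.
The constituent filling the location gap is "beside the kiln"; that is the focus and would carry nuclear stress.

beside the kiln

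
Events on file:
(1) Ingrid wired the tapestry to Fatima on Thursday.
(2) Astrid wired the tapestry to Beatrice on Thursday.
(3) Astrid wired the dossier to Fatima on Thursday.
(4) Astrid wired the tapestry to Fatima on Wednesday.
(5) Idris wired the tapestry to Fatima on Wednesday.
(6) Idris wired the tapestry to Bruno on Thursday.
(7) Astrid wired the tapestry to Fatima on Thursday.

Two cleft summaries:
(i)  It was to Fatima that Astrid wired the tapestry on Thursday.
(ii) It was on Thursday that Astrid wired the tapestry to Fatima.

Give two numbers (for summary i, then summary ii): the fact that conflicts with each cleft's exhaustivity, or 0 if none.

Summary (i) focuses "Fatima" (the recipient); background agent = Astrid, thing = the tapestry, setting = on Thursday. Fact (2) matches that background with recipient = Beatrice — refutes (i).
Summary (ii) focuses "on Thursday" (the setting); background agent = Astrid, thing = the tapestry, recipient = Fatima. Fact (4) matches that background with setting = on Wednesday — refutes (ii).

2, 4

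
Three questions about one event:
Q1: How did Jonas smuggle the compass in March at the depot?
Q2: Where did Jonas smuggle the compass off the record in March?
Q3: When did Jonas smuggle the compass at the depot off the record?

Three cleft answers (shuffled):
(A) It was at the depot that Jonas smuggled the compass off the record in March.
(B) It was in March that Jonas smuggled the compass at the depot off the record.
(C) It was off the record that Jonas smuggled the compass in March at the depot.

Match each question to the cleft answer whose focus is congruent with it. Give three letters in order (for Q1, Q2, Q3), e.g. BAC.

CAB

Q1 asks about the manner; cleft (C) focuses "off the record", which is the manner — so Q1 → C.
Q2 asks about the location; cleft (A) focuses "at the depot", which is the location — so Q2 → A.
Q3 asks about the time; cleft (B) focuses "in March", which is the time — so Q3 → B.
Mapping: Q1→C, Q2→A, Q3→B.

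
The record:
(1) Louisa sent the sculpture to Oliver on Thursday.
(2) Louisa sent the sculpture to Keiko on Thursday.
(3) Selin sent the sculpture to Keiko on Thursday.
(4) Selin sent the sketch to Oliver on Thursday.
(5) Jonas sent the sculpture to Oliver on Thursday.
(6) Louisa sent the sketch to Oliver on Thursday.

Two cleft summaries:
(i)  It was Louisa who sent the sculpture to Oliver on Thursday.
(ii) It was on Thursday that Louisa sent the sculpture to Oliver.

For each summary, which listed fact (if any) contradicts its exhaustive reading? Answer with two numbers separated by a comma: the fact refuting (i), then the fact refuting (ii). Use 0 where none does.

Summary (i) focuses "Louisa" (the agent); background thing = the sculpture, recipient = Oliver, setting = on Thursday. Fact (5) matches that background with agent = Jonas — refutes (i).
Summary (ii) focuses "on Thursday" (the setting); background agent = Louisa, thing = the sculpture, recipient = Oliver. No fact matches that background with a different setting, so 0.

5, 0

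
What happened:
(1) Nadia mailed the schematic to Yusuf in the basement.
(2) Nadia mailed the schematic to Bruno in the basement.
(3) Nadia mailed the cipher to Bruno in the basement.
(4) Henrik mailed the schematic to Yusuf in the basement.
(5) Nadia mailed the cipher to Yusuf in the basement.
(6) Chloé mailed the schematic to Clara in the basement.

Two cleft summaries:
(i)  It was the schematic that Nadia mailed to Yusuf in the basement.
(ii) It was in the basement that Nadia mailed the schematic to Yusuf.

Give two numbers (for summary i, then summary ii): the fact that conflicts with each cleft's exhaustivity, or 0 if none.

Summary (i) focuses "the schematic" (the thing); background agent = Nadia, recipient = Yusuf, setting = in the basement. Fact (5) matches that background with thing = the cipher — refutes (i).
Summary (ii) focuses "in the basement" (the setting); background agent = Nadia, thing = the schematic, recipient = Yusuf. No fact matches that background with a different setting, so 0.

5, 0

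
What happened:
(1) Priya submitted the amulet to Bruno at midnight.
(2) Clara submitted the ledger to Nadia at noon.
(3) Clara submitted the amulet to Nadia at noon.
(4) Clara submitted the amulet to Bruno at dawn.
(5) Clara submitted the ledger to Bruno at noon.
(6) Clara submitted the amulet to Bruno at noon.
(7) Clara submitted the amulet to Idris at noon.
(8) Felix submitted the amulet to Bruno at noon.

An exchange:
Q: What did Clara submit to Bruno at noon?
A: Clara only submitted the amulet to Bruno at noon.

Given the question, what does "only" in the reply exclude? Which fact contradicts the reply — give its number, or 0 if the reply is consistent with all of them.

5

Answering "What did ...?" puts focus on the thing — here, "the amulet".
"Only" then excludes alternative things while the background — agent = Clara, recipient = Bruno, setting = at noon — is held fixed.
Fact (5) shares the background with a different thing (the ledger) — counterexample.
(Fact (4) would refute a reading with focus on the setting — but that is not what the question asks.)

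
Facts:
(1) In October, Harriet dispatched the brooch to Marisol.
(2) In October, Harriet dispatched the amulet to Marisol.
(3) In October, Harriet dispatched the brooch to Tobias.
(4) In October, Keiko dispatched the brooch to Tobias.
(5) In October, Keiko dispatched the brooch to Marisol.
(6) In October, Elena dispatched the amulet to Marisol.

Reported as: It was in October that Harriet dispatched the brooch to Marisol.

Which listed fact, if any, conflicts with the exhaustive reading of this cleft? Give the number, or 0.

0

The cleft puts "in October" in focus and presupposes the open proposition with agent = Harriet, thing = the brooch, recipient = Marisol.
Exhaustivity: in October is the only setting satisfying that background.
Every other fact differs from the presupposition on some backgrounded slot, so none challenges the exhaustivity.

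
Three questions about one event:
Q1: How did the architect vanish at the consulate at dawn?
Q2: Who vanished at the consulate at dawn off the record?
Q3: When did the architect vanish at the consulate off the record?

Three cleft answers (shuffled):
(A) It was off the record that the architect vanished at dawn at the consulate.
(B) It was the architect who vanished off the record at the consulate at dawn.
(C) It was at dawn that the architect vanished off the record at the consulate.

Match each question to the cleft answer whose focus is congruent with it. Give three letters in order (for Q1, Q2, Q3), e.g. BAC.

ABC

Q1 asks about the manner; cleft (A) focuses "off the record", which is the manner — so Q1 → A.
Q2 asks about the subject (agent); cleft (B) focuses "the architect", which is the subject (agent) — so Q2 → B.
Q3 asks about the time; cleft (C) focuses "at dawn", which is the time — so Q3 → C.
Mapping: Q1→A, Q2→B, Q3→C.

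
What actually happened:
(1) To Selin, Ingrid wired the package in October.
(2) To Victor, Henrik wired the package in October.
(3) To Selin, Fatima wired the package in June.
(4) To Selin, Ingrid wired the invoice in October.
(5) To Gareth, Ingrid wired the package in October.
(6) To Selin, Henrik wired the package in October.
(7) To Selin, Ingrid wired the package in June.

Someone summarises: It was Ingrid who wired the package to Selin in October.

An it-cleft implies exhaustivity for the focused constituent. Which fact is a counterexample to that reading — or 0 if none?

6

The cleft puts "Ingrid" in focus and presupposes the open proposition with the package as thing and Selin as recipient and in October as setting.
The exhaustive reading says no other agent fits that background.
Fact (6) shares the background but with agent = Henrik; exhaustivity is violated.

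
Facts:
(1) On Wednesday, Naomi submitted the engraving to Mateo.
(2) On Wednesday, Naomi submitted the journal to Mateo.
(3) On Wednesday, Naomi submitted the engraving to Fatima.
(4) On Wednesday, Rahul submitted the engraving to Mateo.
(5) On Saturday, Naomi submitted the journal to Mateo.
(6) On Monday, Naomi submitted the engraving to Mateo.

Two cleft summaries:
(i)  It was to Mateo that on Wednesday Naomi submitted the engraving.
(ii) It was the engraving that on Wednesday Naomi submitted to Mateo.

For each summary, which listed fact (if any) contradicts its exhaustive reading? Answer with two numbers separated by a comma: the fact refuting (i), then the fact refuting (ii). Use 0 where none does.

3, 2

Summary (i) focuses "Mateo" (the recipient); background agent = Naomi, thing = the engraving, setting = on Wednesday. Fact (3) matches that background with recipient = Fatima — refutes (i).
Summary (ii) focuses "the engraving" (the thing); background agent = Naomi, recipient = Mateo, setting = on Wednesday. Fact (2) matches that background with thing = the journal — refutes (ii).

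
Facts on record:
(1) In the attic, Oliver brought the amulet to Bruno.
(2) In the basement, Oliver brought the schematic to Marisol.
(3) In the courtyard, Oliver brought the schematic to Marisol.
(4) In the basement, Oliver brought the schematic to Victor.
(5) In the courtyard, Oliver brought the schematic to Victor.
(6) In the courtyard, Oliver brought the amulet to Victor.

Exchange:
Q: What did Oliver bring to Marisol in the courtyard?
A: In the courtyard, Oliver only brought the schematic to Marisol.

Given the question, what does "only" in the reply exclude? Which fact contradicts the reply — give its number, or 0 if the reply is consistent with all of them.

0

Answering "What did ...?" puts focus on the thing — here, "the schematic".
"Only" then excludes alternative things while the background — Oliver as agent and Marisol as recipient and in the courtyard as setting — is held fixed.
No listed fact shares that background with another thing. Nothing contradicts the reply.
(Fact (2) would refute a reading with focus on the setting — but that is not what the question asks.)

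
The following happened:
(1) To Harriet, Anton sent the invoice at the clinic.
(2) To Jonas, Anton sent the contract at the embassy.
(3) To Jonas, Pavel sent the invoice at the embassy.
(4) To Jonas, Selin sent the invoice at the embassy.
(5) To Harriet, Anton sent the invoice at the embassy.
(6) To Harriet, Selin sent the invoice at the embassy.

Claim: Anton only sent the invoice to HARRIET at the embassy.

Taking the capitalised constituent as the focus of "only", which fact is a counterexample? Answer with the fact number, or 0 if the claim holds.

The capitals mark "Harriet" as focus. So "only" rules out other recipients, with the rest (Anton as agent and the invoice as thing and at the embassy as setting) as background.
Every other fact changes something in the background, not just the recipient. Nothing refutes the claim.

0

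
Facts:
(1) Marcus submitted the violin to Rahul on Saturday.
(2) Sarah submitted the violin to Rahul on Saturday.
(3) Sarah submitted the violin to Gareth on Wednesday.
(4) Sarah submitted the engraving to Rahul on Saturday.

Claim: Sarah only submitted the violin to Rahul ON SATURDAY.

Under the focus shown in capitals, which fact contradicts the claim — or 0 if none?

0

The capitals mark "on Saturday" as focus. So "only" rules out other settings, with the rest (agent = Sarah, thing = the violin, recipient = Rahul) as background.
No fact matches agent = Sarah, thing = the violin, recipient = Rahul with a different setting — every other fact differs on at least one backgrounded slot. So no fact refutes it.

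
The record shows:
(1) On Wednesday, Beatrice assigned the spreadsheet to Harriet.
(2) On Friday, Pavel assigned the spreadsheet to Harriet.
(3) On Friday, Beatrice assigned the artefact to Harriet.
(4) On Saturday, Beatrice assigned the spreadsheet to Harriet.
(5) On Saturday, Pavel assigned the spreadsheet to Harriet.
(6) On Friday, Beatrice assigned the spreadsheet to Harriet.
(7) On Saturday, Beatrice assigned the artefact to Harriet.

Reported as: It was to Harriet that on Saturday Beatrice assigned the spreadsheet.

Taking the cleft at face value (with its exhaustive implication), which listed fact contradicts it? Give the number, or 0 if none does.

0

Focus of the cleft: "Harriet" (the recipient). Presupposed background: Beatrice as agent and the spreadsheet as thing and on Saturday as setting.
Exhaustivity: Harriet is the only recipient satisfying that background.
Every other fact differs from the presupposition on some backgrounded slot, so none challenges the exhaustivity.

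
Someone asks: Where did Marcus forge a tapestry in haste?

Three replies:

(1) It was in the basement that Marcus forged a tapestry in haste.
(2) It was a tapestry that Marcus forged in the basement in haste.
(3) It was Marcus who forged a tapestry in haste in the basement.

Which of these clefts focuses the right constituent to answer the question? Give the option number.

The question word "where" targets the location.
Option (1) clefts "in the basement" — that matches what the question asks about.
Option (2) clefts "a tapestry" — the direct object, not what was asked.
Option (3) clefts "Marcus" — the subject (agent), not what was asked.
So the congruent reply is (1).

1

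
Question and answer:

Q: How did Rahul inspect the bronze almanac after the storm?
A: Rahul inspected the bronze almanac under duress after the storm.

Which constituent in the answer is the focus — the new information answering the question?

The wh-word "how" asks about the manner.
In the answer, "Rahul", "the bronze almanac" and "after the storm" are given — repeated from the question.
The constituent filling the manner gap is "under duress"; that is the focus and would carry nuclear stress.

under duress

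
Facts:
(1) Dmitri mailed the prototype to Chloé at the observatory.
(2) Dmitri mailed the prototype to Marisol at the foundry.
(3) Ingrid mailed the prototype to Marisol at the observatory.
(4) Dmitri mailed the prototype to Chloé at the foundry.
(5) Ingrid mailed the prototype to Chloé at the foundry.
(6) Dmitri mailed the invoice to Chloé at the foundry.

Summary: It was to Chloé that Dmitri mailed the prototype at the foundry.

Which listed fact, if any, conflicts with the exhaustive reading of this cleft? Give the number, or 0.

2

Focus of the cleft: "Chloé" (the recipient). Presupposed background: Dmitri as agent and the prototype as thing and at the foundry as setting.
Exhaustivity: Chloé is the only recipient satisfying that background.
But fact (2) also has Dmitri as agent and the prototype as thing and at the foundry as setting, with recipient = Marisol — so the exhaustive reading fails.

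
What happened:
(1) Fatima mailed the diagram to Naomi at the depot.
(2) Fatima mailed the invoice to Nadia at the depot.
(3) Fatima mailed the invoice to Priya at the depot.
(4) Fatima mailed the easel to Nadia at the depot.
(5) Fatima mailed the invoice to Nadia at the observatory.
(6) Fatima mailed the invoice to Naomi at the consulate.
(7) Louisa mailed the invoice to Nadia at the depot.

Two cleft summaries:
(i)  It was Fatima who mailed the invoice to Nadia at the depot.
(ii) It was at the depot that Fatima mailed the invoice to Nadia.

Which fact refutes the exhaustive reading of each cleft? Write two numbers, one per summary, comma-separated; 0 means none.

(i): focus "Fatima". Looking for thing = the invoice, recipient = Nadia, setting = at the depot with some other agent — fact (7) has Louisa there. Refuted.
(ii): focus "at the depot". Looking for agent = Fatima, thing = the invoice, recipient = Nadia with some other setting — fact (5) has at the observatory there. Refuted.

7, 5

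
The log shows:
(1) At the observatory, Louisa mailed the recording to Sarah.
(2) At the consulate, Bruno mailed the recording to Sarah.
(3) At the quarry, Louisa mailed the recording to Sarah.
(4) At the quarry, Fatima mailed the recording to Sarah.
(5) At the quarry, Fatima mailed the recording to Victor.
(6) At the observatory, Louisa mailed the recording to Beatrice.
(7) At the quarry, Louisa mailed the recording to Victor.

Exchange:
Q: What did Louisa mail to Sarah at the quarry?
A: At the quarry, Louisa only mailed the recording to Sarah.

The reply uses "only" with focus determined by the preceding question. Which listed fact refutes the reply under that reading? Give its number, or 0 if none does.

0

Answering "What did ...?" puts focus on the thing — here, "the recording".
So "only" ranges over things; the rest (agent = Louisa, recipient = Sarah, setting = at the quarry) is presupposed.
No listed fact shares that background with another thing. Nothing contradicts the reply.
(Fact (1) would refute a reading with focus on the setting — but that is not what the question asks.)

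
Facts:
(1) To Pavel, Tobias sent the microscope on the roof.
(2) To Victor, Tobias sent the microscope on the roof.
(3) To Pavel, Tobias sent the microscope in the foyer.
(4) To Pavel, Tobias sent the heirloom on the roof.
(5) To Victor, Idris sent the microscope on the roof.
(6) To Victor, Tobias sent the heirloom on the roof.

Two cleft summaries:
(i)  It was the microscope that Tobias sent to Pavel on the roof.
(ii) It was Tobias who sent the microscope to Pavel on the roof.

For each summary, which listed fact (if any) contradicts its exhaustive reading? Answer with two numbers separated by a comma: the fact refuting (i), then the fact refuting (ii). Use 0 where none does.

4, 0

Summary (i) focuses "the microscope" (the thing); background agent = Tobias, recipient = Pavel, setting = on the roof. Fact (4) matches that background with thing = the heirloom — refutes (i).
Summary (ii) focuses "Tobias" (the agent); background thing = the microscope, recipient = Pavel, setting = on the roof. No fact matches that background with a different agent, so 0.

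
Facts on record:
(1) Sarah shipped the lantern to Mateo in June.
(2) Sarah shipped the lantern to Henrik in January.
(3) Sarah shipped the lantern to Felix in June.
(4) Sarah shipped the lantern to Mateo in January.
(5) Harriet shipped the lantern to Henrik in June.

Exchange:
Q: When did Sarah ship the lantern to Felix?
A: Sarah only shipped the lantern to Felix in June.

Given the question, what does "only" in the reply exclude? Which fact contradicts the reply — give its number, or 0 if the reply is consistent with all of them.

0

Answering "When did ...?" puts focus on the setting — here, "in June".
So "only" ranges over settings; the rest (same agent, thing, recipient (Sarah / the lantern / Felix)) is presupposed.
No listed fact shares that background with another setting. Nothing contradicts the reply.
(Fact (1) would refute a reading with focus on the recipient — but that is not what the question asks.)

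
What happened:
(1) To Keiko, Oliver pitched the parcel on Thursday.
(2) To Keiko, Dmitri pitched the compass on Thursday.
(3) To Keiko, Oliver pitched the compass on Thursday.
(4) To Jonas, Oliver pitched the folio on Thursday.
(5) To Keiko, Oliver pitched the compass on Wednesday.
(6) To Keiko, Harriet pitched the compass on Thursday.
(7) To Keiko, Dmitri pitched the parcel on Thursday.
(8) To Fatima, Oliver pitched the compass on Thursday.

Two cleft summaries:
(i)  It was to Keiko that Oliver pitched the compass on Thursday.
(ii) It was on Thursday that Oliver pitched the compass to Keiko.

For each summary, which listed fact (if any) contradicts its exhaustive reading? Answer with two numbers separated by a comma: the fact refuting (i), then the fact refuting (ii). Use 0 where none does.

8, 5

(i): focus "Keiko". Looking for same agent, thing, setting (Oliver / the compass / on Thursday) with some other recipient — fact (8) has Fatima there. Refuted.
(ii): focus "on Thursday". Looking for same agent, thing, recipient (Oliver / the compass / Keiko) with some other setting — fact (5) has on Wednesday there. Refuted.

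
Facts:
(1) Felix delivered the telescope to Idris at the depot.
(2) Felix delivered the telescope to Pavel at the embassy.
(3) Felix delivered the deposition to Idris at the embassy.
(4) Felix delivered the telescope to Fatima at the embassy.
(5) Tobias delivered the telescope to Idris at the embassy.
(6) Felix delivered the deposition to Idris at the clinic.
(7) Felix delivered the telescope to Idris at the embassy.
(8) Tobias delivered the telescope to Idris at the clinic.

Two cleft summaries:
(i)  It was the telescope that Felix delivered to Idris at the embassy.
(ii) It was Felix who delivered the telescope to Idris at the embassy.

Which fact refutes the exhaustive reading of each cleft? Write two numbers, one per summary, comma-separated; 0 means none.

Summary (i) focuses "the telescope" (the thing); background same agent, recipient, setting (Felix / Idris / at the embassy). Fact (3) matches that background with thing = the deposition — refutes (i).
Summary (ii) focuses "Felix" (the agent); background same thing, recipient, setting (the telescope / Idris / at the embassy). Fact (5) matches that background with agent = Tobias — refutes (ii).

3, 5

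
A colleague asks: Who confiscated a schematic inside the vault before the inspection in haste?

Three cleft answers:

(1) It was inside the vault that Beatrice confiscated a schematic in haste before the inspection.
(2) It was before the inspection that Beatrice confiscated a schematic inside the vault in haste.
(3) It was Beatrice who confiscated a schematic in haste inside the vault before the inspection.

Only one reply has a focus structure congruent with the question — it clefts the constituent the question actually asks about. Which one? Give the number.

3

The question word "who" targets the subject (agent).
Option (1) clefts "inside the vault" — the location, not what was asked.
Option (2) clefts "before the inspection" — the time, not what was asked.
Option (3) clefts "Beatrice" — that matches what the question asks about.
So the congruent reply is (3).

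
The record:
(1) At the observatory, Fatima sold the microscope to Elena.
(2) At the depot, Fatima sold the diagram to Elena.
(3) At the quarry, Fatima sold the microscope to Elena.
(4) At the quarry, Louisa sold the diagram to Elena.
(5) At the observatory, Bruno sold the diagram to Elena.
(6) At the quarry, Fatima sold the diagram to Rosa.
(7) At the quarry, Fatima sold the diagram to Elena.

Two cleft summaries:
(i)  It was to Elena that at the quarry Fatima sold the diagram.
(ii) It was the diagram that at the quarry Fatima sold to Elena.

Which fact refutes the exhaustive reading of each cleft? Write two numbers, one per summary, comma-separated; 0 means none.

(i): focus "Elena". Looking for same agent, thing, setting (Fatima / the diagram / at the quarry) with some other recipient — fact (6) has Rosa there. Refuted.
(ii): focus "the diagram". Looking for same agent, recipient, setting (Fatima / Elena / at the quarry) with some other thing — fact (3) has the microscope there. Refuted.

6, 3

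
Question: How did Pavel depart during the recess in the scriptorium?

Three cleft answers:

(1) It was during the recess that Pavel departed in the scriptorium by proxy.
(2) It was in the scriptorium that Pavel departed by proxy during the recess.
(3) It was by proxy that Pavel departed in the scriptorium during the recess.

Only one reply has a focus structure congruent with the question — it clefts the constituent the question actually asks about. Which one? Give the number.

The question word "how" targets the manner.
Option (1) clefts "during the recess" — the time, not what was asked.
Option (2) clefts "in the scriptorium" — the location, not what was asked.
Option (3) clefts "by proxy" — that matches what the question asks about.
So the congruent reply is (3).

3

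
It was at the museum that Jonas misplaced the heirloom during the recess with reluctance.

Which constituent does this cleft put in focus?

at the museum

In an it-cleft "It was X that/who ...", the clefted constituent X is the focus; the that/who-clause expresses the presupposed open proposition.
Here the focus is "at the museum". The backgrounded (presupposed) material includes "Jonas", "the heirloom", "during the recess" and "with reluctance".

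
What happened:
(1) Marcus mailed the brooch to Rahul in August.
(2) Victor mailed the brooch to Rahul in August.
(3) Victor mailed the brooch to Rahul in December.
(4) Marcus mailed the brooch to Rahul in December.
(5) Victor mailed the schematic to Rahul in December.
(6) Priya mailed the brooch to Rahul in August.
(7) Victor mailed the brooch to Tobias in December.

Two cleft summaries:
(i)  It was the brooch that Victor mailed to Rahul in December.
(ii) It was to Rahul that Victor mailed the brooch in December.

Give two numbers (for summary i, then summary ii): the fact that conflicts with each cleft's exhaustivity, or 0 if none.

5, 7

(i): focus "the brooch". Looking for Victor as agent and Rahul as recipient and in December as setting with some other thing — fact (5) has the schematic there. Refuted.
(ii): focus "Rahul". Looking for Victor as agent and the brooch as thing and in December as setting with some other recipient — fact (7) has Tobias there. Refuted.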